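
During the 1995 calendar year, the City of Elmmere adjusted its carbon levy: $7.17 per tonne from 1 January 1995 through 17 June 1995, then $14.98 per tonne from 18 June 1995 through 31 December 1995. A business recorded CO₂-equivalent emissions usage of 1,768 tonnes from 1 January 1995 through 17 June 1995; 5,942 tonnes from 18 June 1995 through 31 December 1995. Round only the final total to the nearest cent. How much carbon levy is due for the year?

$101687.72

1 January – 17 June 1995: 1,768 tonnes at $7.17/tonne → $12676.56
18 June – 31 December 1995: 5,942 tonnes at $14.98/tonne → $89011.16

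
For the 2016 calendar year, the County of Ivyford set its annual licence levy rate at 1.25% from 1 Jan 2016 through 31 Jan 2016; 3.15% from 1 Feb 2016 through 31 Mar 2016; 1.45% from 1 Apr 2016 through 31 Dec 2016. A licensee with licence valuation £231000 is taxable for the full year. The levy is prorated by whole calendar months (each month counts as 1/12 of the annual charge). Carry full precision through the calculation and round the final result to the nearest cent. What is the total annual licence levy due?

£3965.50

1 Jan – 31 Jan 2016: 1 month at 1.25% → £231000 × 1.25% × 1/12 = £240.6250
1 Feb – 31 Mar 2016: 2 months at 3.15% → £231000 × 3.15% × 2/12 = £1212.7500
1 Apr – 31 Dec 2016: 9 months at 1.45% → £231000 × 1.45% × 9/12 = £2512.1250
Total = £3965.5000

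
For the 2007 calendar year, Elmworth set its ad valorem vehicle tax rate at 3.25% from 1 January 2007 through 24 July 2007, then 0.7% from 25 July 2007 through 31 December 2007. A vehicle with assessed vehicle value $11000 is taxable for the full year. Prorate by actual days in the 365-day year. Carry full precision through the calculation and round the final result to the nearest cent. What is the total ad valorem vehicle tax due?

1 January – 24 July 2007: 205 days at 3.25% → $11000 × 3.25% × 205/365 = $200.7877
25 July – 31 December 2007: 160 days at 0.7% → $11000 × 0.7% × 160/365 = $33.7534
Total = $234.5411

$234.54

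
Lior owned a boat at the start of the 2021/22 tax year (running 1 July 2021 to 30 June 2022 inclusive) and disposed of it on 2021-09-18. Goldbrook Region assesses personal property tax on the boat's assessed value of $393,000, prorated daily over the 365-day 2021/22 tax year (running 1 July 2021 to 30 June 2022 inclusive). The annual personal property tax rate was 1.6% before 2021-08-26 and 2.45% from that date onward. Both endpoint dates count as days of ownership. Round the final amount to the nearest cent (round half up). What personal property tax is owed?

2021-07-01 to 2021-08-25: 56 days at 1.6% → $393,000 × 1.6% × 56/365 = $964.7342
2021-08-26 to 2021-09-18: 24 days at 2.45% → $393,000 × 2.45% × 24/365 = $633.1068
Total = $1,597.8411

$1,597.84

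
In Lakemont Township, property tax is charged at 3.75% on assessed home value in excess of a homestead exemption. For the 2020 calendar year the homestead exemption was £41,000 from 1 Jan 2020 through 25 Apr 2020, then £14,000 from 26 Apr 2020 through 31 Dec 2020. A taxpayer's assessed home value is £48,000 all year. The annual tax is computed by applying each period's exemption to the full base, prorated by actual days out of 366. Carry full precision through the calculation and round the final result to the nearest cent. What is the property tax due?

1 Jan – 25 Apr 2020: 116 days, exemption £41,000 → (£48,000 − £41,000) × 3.75% × 116/366 = £83.1967
26 Apr – 31 Dec 2020: 250 days, exemption £14,000 → (£48,000 − £14,000) × 3.75% × 250/366 = £870.9016
Total = £954.0984

£954.10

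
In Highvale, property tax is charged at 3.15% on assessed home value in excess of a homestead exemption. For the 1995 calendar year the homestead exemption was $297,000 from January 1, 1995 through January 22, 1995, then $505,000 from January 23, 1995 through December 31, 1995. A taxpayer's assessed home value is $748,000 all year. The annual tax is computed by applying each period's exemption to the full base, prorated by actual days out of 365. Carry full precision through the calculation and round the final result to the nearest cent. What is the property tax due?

$8,049.42

January 1 – January 22, 1995: 22 days, exemption $297,000 → ($748,000 − $297,000) × 3.15% × 22/365 = $856.2822
January 23 – December 31, 1995: 343 days, exemption $505,000 → ($748,000 − $505,000) × 3.15% × 343/365 = $7,193.1329
Total = $8,049.4151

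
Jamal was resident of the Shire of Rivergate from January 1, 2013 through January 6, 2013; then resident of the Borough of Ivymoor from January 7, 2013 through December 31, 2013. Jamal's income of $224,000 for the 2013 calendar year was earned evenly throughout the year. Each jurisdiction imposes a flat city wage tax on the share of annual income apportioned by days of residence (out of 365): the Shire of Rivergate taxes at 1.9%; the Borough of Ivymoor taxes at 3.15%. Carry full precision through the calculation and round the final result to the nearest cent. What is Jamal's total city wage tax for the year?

The Shire of Rivergate, January 1 – January 6, 2013: 6 days → $224,000 × 1.9% × 6/365 = $69.9616
The Borough of Ivymoor, January 7 – December 31, 2013: 359 days → $224,000 × 3.15% × 359/365 = $6,940.0110
Total = $7,009.9726

$7,009.97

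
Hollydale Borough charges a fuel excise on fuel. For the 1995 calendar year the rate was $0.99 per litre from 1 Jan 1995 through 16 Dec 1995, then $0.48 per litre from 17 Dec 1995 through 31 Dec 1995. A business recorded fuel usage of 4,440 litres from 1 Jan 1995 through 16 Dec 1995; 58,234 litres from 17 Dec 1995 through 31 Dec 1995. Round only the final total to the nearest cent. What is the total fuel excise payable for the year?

1 Jan – 16 Dec 1995: 4,440 litres at $0.99/litre → $4395.60
17 Dec – 31 Dec 1995: 58,234 litres at $0.48/litre → $27952.32

$32347.92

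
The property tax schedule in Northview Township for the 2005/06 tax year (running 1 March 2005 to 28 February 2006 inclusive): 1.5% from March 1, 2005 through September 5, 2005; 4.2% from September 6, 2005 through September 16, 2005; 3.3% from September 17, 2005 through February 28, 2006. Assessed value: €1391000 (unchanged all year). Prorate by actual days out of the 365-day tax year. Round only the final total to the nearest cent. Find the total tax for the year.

March 1 – September 5, 2005: 189 days at 1.5% → €1391000 × 1.5% × 189/365 = €10804.0685
September 6 – September 16, 2005: 11 days at 4.2% → €1391000 × 4.2% × 11/365 = €1760.6630
September 17, 2005 – February 28, 2006: 165 days at 3.3% → €1391000 × 3.3% × 165/365 = €20750.6712
Total = €33315.4027

€33315.40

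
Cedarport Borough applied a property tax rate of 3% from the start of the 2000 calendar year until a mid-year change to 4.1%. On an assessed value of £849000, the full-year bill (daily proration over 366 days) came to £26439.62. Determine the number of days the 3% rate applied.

Let d = days at the first rate; then 366 − d days at the second rate.
£849000 × [3%·d + 4.1%·(366−d)] / 366 = £26439.62
Solving gives d = 328, so the new rate took effect on 24 Nov 2000.

328 days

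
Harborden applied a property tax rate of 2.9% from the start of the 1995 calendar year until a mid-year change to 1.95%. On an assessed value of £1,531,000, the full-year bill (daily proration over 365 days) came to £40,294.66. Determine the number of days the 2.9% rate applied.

Let d = days at the first rate; then 365 − d days at the second rate.
£1,531,000 × [2.9%·d + 1.95%·(365−d)] / 365 = £40,294.66
Solving gives d = 262, so the new rate took effect on September 20, 1995.

262 days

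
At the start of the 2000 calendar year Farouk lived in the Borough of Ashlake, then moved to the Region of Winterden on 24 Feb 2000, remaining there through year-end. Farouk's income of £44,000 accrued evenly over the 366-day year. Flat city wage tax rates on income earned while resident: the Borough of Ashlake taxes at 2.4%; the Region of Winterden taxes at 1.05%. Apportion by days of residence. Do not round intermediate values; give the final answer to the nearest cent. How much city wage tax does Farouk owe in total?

The Borough of Ashlake, 1 Jan – 23 Feb 2000: 54 days → £44,000 × 2.4% × 54/366 = £155.8033
The Region of Winterden, 24 Feb – 31 Dec 2000: 312 days → £44,000 × 1.05% × 312/366 = £393.8361
Total = £549.6393

£549.64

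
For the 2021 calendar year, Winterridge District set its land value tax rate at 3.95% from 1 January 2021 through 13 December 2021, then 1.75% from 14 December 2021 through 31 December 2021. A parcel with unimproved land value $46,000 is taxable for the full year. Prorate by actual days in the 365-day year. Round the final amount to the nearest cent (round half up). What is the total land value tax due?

1 January – 13 December 2021: 347 days at 3.95% → $46,000 × 3.95% × 347/365 = $1,727.3945
14 December – 31 December 2021: 18 days at 1.75% → $46,000 × 1.75% × 18/365 = $39.6986
Total = $1,767.0932

$1,767.09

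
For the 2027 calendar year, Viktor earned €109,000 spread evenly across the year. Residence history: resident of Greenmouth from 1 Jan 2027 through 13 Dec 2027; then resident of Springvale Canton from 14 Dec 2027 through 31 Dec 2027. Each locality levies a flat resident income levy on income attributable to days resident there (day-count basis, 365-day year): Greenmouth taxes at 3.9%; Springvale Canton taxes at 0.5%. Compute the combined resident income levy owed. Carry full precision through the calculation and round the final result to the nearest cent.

Greenmouth, 1 Jan – 13 Dec 2027: 347 days → €109,000 × 3.9% × 347/365 = €4,041.3616
Springvale Canton, 14 Dec – 31 Dec 2027: 18 days → €109,000 × 0.5% × 18/365 = €26.8767
Total = €4,068.2384

€4,068.24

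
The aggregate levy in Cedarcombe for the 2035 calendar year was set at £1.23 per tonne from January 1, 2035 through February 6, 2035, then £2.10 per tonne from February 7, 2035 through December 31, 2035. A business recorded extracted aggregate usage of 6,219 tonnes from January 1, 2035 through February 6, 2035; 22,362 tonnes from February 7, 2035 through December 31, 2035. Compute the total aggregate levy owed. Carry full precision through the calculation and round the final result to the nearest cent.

£54,609.57

January 1 – February 6, 2035: 6,219 tonnes at £1.23/tonne → £7,649.37
February 7 – December 31, 2035: 22,362 tonnes at £2.10/tonne → £46,960.20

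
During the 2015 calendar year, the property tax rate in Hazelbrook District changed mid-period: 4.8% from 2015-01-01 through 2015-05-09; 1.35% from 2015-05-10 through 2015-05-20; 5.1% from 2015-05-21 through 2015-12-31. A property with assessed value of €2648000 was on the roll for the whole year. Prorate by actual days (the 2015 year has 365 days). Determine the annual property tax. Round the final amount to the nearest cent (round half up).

€129247.79

2015-01-01 to 2015-05-09: 129 days at 4.8% → €2648000 × 4.8% × 129/365 = €44921.6877
2015-05-10 to 2015-05-20: 11 days at 1.35% → €2648000 × 1.35% × 11/365 = €1077.3370
2015-05-21 to 2015-12-31: 225 days at 5.1% → €2648000 × 5.1% × 225/365 = €83248.7671
Total = €129247.7918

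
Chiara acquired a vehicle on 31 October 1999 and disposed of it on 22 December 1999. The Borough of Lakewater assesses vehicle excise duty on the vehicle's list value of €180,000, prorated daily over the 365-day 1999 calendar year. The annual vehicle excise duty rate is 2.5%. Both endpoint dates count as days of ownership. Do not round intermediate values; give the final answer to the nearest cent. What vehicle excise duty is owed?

Days held (31 October – 22 December 1999): 53 out of 365
Tax = €180,000 × 2.5% × 53/365 = €653.4247

€653.42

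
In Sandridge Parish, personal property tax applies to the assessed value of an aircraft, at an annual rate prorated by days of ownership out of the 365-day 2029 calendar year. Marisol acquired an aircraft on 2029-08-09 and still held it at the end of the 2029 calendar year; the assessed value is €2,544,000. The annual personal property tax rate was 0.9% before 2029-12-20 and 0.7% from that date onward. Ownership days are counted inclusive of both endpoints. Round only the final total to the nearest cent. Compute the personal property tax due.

€8,928.39

2029-08-09 to 2029-12-19: 133 days at 0.9% → €2,544,000 × 0.9% × 133/365 = €8,342.9260
2029-12-20 to 2029-12-31: 12 days at 0.7% → €2,544,000 × 0.7% × 12/365 = €585.4685
Total = €8,928.3945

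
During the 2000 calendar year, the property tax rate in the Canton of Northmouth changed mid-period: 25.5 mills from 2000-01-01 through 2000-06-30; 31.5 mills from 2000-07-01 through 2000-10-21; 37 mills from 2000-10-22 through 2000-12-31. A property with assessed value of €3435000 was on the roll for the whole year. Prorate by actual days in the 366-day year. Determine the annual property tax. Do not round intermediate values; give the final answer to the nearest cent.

2000-01-01 to 2000-06-30: 182 days at 25.5 mills → €3435000 × 2.55% × 182/366 = €43556.9262
2000-07-01 to 2000-10-21: 113 days at 31.5 mills → €3435000 × 3.15% × 113/366 = €33406.7828
2000-10-22 to 2000-12-31: 71 days at 37 mills → €3435000 × 3.7% × 71/366 = €24655.0410
Total = €101618.7500

€101618.75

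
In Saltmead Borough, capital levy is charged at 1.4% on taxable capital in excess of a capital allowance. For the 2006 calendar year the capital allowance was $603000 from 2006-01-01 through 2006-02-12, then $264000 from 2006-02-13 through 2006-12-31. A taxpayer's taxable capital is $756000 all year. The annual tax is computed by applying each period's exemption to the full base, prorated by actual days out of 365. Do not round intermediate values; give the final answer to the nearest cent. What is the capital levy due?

2006-01-01 to 2006-02-12: 43 days, exemption $603000 → ($756000 − $603000) × 1.4% × 43/365 = $252.3452
2006-02-13 to 2006-12-31: 322 days, exemption $264000 → ($756000 − $264000) × 1.4% × 322/365 = $6076.5370
Total = $6328.8822

$6328.88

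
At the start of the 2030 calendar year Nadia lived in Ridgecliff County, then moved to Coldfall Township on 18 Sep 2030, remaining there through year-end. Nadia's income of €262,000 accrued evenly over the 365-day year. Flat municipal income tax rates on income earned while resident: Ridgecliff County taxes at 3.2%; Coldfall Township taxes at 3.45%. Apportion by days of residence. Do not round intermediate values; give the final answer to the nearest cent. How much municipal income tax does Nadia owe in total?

Ridgecliff County, 1 Jan – 17 Sep 2030: 260 days → €262,000 × 3.2% × 260/365 = €5,972.1644
Coldfall Township, 18 Sep – 31 Dec 2030: 105 days → €262,000 × 3.45% × 105/365 = €2,600.2603
Total = €8,572.4247

€8,572.42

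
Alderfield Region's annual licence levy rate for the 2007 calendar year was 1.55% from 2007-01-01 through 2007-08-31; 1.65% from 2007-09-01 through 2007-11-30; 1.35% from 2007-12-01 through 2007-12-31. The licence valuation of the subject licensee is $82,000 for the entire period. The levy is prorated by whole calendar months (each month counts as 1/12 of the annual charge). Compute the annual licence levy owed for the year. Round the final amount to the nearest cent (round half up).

2007-01-01 to 2007-08-31: 8 months at 1.55% → $82,000 × 1.55% × 8/12 = $847.3333
2007-09-01 to 2007-11-30: 3 months at 1.65% → $82,000 × 1.65% × 3/12 = $338.2500
2007-12-01 to 2007-12-31: 1 month at 1.35% → $82,000 × 1.35% × 1/12 = $92.2500
Total = $1,277.8333

$1,277.83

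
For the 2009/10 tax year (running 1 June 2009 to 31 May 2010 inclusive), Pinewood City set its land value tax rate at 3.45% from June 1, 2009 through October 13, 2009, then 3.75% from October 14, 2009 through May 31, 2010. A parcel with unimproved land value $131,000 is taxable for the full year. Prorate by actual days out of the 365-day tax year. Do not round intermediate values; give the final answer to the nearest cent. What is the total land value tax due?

$4,767.14

June 1 – October 13, 2009: 135 days at 3.45% → $131,000 × 3.45% × 135/365 = $1,671.5959
October 14, 2009 – May 31, 2010: 230 days at 3.75% → $131,000 × 3.75% × 230/365 = $3,095.5479
Total = $4,767.1438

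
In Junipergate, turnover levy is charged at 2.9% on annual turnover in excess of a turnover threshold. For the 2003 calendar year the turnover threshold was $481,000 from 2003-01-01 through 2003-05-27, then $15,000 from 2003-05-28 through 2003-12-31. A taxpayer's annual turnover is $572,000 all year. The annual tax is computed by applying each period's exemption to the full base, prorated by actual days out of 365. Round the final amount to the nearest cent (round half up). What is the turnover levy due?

2003-01-01 to 2003-05-27: 147 days, exemption $481,000 → ($572,000 − $481,000) × 2.9% × 147/365 = $1,062.8301
2003-05-28 to 2003-12-31: 218 days, exemption $15,000 → ($572,000 − $15,000) × 2.9% × 218/365 = $9,647.5452
Total = $10,710.3753

$10,710.38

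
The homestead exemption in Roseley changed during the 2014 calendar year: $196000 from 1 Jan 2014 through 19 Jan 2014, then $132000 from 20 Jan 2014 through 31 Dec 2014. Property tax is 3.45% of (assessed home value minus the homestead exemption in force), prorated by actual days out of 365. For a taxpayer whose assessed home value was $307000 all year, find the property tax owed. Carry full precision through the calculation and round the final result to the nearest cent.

$5922.56

1 Jan – 19 Jan 2014: 19 days, exemption $196000 → ($307000 − $196000) × 3.45% × 19/365 = $199.3438
20 Jan – 31 Dec 2014: 346 days, exemption $132000 → ($307000 − $132000) × 3.45% × 346/365 = $5723.2192
Total = $5922.5630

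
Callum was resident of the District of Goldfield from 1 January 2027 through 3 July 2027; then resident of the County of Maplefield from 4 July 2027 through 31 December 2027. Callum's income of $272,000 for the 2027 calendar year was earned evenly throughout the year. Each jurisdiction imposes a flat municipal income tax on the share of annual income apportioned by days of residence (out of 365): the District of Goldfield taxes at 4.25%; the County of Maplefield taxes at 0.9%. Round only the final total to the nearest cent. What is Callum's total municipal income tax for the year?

The District of Goldfield, 1 January – 3 July 2027: 184 days → $272,000 × 4.25% × 184/365 = $5,827.5068
The County of Maplefield, 4 July – 31 December 2027: 181 days → $272,000 × 0.9% × 181/365 = $1,213.9397
Total = $7,041.4466

$7,041.45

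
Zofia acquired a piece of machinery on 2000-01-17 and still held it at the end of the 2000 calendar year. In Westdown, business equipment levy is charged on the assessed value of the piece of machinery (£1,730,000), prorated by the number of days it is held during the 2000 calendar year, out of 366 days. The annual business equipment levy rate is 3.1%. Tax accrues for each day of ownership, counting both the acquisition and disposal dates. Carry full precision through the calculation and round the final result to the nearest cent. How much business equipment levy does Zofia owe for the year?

£51,285.52

Days held (2000-01-17 to 2000-12-31): 350 out of 366
Tax = £1,730,000 × 3.1% × 350/366 = £51,285.5191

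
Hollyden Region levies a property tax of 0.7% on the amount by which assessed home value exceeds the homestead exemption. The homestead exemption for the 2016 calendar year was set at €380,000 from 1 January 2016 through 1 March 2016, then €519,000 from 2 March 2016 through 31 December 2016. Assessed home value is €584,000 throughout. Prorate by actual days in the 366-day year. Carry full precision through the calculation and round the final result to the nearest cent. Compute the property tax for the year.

€617.17

1 January – 1 March 2016: 61 days, exemption €380,000 → (€584,000 − €380,000) × 0.7% × 61/366 = €238.0000
2 March – 31 December 2016: 305 days, exemption €519,000 → (€584,000 − €519,000) × 0.7% × 305/366 = €379.1667
Total = €617.1667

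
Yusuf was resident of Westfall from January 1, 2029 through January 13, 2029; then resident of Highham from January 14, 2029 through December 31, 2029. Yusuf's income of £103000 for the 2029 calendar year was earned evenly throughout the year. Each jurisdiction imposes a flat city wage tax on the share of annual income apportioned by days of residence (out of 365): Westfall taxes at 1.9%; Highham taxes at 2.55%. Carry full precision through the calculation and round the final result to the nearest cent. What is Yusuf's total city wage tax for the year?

Westfall, January 1 – January 13, 2029: 13 days → £103000 × 1.9% × 13/365 = £69.7014
Highham, January 14 – December 31, 2029: 352 days → £103000 × 2.55% × 352/365 = £2532.9534
Total = £2602.6548

£2602.65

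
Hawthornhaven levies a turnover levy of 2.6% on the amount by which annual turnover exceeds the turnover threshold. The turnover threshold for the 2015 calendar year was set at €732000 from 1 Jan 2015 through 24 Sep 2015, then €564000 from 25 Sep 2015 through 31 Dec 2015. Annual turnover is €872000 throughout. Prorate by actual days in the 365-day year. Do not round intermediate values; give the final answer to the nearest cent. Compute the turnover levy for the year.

1 Jan – 24 Sep 2015: 267 days, exemption €732000 → (€872000 − €732000) × 2.6% × 267/365 = €2662.6849
25 Sep – 31 Dec 2015: 98 days, exemption €564000 → (€872000 − €564000) × 2.6% × 98/365 = €2150.0932
Total = €4812.7781

€4812.78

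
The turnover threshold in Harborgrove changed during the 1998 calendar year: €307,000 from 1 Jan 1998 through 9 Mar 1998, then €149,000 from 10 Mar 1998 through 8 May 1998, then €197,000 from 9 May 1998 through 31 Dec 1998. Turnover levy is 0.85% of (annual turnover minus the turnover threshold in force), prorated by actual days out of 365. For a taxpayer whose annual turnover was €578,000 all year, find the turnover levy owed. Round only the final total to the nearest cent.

€3,131.38

1 Jan – 9 Mar 1998: 68 days, exemption €307,000 → (€578,000 − €307,000) × 0.85% × 68/365 = €429.1452
10 Mar – 8 May 1998: 60 days, exemption €149,000 → (€578,000 − €149,000) × 0.85% × 60/365 = €599.4247
9 May – 31 Dec 1998: 237 days, exemption €197,000 → (€578,000 − €197,000) × 0.85% × 237/365 = €2,102.8068
Total = €3,131.3767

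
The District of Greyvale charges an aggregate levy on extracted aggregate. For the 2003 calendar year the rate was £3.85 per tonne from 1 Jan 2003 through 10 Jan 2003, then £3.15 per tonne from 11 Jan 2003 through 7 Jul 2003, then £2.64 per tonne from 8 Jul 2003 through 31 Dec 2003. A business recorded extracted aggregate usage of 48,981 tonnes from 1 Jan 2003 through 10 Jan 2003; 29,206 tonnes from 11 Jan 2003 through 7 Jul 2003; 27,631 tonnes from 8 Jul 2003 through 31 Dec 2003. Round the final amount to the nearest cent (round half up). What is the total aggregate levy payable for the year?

1 Jan – 10 Jan 2003: 48,981 tonnes at £3.85/tonne → £188,576.85
11 Jan – 7 Jul 2003: 29,206 tonnes at £3.15/tonne → £91,998.90
8 Jul – 31 Dec 2003: 27,631 tonnes at £2.64/tonne → £72,945.84

£353,521.59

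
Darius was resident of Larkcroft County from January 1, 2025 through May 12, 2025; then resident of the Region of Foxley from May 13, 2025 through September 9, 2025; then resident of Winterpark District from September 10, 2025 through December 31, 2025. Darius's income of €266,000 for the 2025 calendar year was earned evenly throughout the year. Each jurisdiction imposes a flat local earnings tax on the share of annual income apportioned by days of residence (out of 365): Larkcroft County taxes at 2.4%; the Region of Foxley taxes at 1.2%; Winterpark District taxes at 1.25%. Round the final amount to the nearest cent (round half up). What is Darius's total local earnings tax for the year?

€4,387.54

Larkcroft County, January 1 – May 12, 2025: 132 days → €266,000 × 2.4% × 132/365 = €2,308.7342
The Region of Foxley, May 13 – September 9, 2025: 120 days → €266,000 × 1.2% × 120/365 = €1,049.4247
Winterpark District, September 10 – December 31, 2025: 113 days → €266,000 × 1.25% × 113/365 = €1,029.3836
Total = €4,387.5425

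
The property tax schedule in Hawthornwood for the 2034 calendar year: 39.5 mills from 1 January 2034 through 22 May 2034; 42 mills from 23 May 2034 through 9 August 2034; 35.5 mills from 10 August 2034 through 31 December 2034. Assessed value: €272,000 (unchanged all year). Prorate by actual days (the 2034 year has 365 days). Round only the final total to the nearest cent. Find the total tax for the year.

1 January – 22 May 2034: 142 days at 39.5 mills → €272,000 × 3.95% × 142/365 = €4,179.8575
23 May – 9 August 2034: 79 days at 42 mills → €272,000 × 4.2% × 79/365 = €2,472.5918
10 August – 31 December 2034: 144 days at 35.5 mills → €272,000 × 3.55% × 144/365 = €3,809.4904
Total = €10,461.9397

€10,461.94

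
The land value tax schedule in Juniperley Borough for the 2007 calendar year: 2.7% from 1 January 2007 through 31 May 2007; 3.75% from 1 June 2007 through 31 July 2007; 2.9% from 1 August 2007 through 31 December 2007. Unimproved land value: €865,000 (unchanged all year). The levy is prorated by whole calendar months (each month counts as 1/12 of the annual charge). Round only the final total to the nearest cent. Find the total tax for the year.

1 January – 31 May 2007: 5 months at 2.7% → €865,000 × 2.7% × 5/12 = €9,731.2500
1 June – 31 July 2007: 2 months at 3.75% → €865,000 × 3.75% × 2/12 = €5,406.2500
1 August – 31 December 2007: 5 months at 2.9% → €865,000 × 2.9% × 5/12 = €10,452.0833
Total = €25,589.5833

€25,589.58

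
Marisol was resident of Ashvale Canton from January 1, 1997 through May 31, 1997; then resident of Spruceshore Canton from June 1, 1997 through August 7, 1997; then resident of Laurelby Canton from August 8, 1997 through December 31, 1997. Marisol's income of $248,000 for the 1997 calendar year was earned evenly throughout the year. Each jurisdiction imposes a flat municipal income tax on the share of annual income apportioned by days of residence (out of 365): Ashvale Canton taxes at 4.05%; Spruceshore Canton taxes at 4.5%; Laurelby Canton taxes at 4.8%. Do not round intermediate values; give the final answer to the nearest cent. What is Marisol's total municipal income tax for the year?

$10,995.91

Ashvale Canton, January 1 – May 31, 1997: 151 days → $248,000 × 4.05% × 151/365 = $4,155.1890
Spruceshore Canton, June 1 – August 7, 1997: 68 days → $248,000 × 4.5% × 68/365 = $2,079.1233
Laurelby Canton, August 8 – December 31, 1997: 146 days → $248,000 × 4.8% × 146/365 = $4,761.6000
Total = $10,995.9123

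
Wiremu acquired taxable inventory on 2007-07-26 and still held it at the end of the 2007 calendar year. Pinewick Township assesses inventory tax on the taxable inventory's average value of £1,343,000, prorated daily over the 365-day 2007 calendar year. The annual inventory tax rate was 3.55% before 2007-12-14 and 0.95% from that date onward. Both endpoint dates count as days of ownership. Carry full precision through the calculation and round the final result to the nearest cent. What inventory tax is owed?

2007-07-26 to 2007-12-13: 141 days at 3.55% → £1,343,000 × 3.55% × 141/365 = £18,417.4973
2007-12-14 to 2007-12-31: 18 days at 0.95% → £1,343,000 × 0.95% × 18/365 = £629.1863
Total = £19,046.6836

£19,046.68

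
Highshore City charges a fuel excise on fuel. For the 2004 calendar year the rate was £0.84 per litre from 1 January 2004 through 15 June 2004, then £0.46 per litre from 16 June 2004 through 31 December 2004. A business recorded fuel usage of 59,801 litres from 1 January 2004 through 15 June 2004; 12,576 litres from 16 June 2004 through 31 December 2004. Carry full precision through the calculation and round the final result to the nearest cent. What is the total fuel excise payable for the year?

1 January – 15 June 2004: 59,801 litres at £0.84/litre → £50,232.84
16 June – 31 December 2004: 12,576 litres at £0.46/litre → £5,784.96

£56,017.80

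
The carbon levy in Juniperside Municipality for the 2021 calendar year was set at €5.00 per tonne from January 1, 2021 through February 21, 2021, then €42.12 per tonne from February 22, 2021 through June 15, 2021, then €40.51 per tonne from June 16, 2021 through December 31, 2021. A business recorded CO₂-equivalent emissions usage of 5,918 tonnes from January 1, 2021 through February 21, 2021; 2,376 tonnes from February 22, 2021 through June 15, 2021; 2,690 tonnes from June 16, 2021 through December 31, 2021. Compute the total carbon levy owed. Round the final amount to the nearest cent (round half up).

January 1 – February 21, 2021: 5,918 tonnes at €5.00/tonne → €29,590.00
February 22 – June 15, 2021: 2,376 tonnes at €42.12/tonne → €100,077.12
June 16 – December 31, 2021: 2,690 tonnes at €40.51/tonne → €108,971.90

€238,639.02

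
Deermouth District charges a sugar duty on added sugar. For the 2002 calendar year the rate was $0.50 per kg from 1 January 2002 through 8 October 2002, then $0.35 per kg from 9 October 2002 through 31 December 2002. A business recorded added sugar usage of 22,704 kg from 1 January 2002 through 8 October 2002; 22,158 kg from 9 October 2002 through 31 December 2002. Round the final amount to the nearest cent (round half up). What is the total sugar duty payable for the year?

1 January – 8 October 2002: 22,704 kg at $0.50/kg → $11,352.00
9 October – 31 December 2002: 22,158 kg at $0.35/kg → $7,755.30

$19,107.30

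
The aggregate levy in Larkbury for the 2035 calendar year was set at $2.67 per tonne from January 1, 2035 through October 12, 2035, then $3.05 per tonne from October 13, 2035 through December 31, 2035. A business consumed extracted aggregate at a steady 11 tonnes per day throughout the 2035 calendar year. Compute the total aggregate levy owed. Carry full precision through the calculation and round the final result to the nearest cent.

January 1 – October 12, 2035: 285 days × 11 tonnes/day = 3,135 tonnes at $2.67/tonne → $8,370.45
October 13 – December 31, 2035: 80 days × 11 tonnes/day = 880 tonnes at $3.05/tonne → $2,684.00

$11,054.45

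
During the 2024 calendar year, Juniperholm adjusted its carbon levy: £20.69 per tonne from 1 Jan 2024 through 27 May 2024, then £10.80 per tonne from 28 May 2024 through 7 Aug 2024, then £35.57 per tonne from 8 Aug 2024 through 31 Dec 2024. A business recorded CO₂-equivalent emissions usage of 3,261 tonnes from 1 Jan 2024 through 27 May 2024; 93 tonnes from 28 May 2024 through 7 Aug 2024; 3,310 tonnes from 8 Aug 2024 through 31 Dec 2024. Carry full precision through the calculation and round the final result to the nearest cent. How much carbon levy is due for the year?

1 Jan – 27 May 2024: 3,261 tonnes at £20.69/tonne → £67,470.09
28 May – 7 Aug 2024: 93 tonnes at £10.80/tonne → £1,004.40
8 Aug – 31 Dec 2024: 3,310 tonnes at £35.57/tonne → £117,736.70

£186,211.19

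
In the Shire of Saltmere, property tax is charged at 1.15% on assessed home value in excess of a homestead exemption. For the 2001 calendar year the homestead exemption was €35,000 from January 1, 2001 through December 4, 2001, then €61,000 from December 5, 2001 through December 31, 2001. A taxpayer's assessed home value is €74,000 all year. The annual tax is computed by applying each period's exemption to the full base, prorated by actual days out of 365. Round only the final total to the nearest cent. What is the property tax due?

January 1 – December 4, 2001: 338 days, exemption €35,000 → (€74,000 − €35,000) × 1.15% × 338/365 = €415.3233
December 5 – December 31, 2001: 27 days, exemption €61,000 → (€74,000 − €61,000) × 1.15% × 27/365 = €11.0589
Total = €426.3822

€426.38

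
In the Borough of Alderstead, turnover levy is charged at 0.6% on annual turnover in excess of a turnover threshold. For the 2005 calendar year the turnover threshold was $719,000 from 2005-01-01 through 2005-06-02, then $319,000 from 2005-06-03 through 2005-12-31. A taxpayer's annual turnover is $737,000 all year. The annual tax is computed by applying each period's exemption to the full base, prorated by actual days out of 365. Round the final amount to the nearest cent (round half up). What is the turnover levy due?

2005-01-01 to 2005-06-02: 153 days, exemption $719,000 → ($737,000 − $719,000) × 0.6% × 153/365 = $45.2712
2005-06-03 to 2005-12-31: 212 days, exemption $319,000 → ($737,000 − $319,000) × 0.6% × 212/365 = $1,456.7014
Total = $1,501.9726

$1,501.97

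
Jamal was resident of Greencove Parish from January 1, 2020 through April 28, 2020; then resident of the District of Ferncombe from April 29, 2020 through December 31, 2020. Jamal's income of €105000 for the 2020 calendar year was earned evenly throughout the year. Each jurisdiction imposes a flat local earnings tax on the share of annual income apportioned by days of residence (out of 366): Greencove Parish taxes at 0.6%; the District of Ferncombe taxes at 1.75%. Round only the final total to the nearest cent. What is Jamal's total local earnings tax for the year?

€1444.90

Greencove Parish, January 1 – April 28, 2020: 119 days → €105000 × 0.6% × 119/366 = €204.8361
The District of Ferncombe, April 29 – December 31, 2020: 247 days → €105000 × 1.75% × 247/366 = €1240.0615
Total = €1444.8975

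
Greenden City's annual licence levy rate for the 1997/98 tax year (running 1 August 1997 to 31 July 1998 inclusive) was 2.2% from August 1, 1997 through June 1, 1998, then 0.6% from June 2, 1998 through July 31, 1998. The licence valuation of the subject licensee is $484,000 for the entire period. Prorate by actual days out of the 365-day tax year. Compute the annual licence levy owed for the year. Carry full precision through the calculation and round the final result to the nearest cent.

August 1, 1997 – June 1, 1998: 305 days at 2.2% → $484,000 × 2.2% × 305/365 = $8,897.6438
June 2 – July 31, 1998: 60 days at 0.6% → $484,000 × 0.6% × 60/365 = $477.3699
Total = $9,375.0137

$9,375.01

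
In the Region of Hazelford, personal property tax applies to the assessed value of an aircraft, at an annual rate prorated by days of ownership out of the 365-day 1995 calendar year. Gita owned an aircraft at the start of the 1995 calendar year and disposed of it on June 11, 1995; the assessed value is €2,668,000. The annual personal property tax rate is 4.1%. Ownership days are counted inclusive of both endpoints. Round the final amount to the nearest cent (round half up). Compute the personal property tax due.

Days held (January 1 – June 11, 1995): 162 out of 365
Tax = €2,668,000 × 4.1% × 162/365 = €48,550.2904

€48,550.29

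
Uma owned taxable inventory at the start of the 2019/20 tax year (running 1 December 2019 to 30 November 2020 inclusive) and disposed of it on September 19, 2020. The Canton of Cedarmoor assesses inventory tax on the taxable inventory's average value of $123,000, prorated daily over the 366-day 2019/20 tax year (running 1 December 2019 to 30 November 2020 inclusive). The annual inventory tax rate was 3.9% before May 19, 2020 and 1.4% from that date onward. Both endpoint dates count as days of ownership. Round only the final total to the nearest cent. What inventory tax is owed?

December 1, 2019 – May 18, 2020: 170 days at 3.9% → $123,000 × 3.9% × 170/366 = $2,228.1148
May 19 – September 19, 2020: 124 days at 1.4% → $123,000 × 1.4% × 124/366 = $583.4098
Total = $2,811.5246

$2,811.52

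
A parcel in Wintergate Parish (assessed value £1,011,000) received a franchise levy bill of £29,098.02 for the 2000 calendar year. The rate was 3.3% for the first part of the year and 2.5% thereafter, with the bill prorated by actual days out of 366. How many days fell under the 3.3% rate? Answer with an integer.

Let d = days at the first rate; then 366 − d days at the second rate.
£1,011,000 × [3.3%·d + 2.5%·(366−d)] / 366 = £29,098.02
Solving gives d = 173, so the new rate took effect on 22 Jun 2000.

173 days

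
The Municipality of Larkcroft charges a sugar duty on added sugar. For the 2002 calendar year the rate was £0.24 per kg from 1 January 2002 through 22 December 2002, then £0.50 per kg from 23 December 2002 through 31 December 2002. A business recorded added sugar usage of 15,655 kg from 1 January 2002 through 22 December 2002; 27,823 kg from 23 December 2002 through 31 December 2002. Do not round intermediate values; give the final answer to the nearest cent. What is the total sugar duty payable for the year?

£17,668.70

1 January – 22 December 2002: 15,655 kg at £0.24/kg → £3,757.20
23 December – 31 December 2002: 27,823 kg at £0.50/kg → £13,911.50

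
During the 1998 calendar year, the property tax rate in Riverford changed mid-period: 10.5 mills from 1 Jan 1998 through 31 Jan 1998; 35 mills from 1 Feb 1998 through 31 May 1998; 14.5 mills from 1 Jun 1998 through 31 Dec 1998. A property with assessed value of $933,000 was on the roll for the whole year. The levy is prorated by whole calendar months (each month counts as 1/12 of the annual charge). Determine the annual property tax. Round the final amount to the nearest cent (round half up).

1 Jan – 31 Jan 1998: 1 month at 10.5 mills → $933,000 × 1.05% × 1/12 = $816.3750
1 Feb – 31 May 1998: 4 months at 35 mills → $933,000 × 3.5% × 4/12 = $10,885.0000
1 Jun – 31 Dec 1998: 7 months at 14.5 mills → $933,000 × 1.45% × 7/12 = $7,891.6250
Total = $19,593.0000

$19,593.00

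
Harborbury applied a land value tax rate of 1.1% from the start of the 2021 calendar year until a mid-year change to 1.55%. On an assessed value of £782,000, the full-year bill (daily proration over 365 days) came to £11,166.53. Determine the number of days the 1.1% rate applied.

Let d = days at the first rate; then 365 − d days at the second rate.
£782,000 × [1.1%·d + 1.55%·(365−d)] / 365 = £11,166.53
Solving gives d = 99, so the new rate took effect on 10 Apr 2021.

99 days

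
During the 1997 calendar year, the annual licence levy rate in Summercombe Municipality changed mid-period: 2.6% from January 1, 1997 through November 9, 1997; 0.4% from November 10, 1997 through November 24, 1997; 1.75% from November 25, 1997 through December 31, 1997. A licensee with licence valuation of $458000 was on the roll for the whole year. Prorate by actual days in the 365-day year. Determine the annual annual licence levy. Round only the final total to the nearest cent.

January 1 – November 9, 1997: 313 days at 2.6% → $458000 × 2.6% × 313/365 = $10211.5178
November 10 – November 24, 1997: 15 days at 0.4% → $458000 × 0.4% × 15/365 = $75.2877
November 25 – December 31, 1997: 37 days at 1.75% → $458000 × 1.75% × 37/365 = $812.4795
Total = $11099.2849

$11099.28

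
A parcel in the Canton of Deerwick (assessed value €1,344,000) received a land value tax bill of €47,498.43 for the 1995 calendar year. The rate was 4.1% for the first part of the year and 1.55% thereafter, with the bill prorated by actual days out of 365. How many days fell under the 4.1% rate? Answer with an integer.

284 days

Let d = days at the first rate; then 365 − d days at the second rate.
€1,344,000 × [4.1%·d + 1.55%·(365−d)] / 365 = €47,498.43
Solving gives d = 284, so the new rate took effect on October 12, 1995.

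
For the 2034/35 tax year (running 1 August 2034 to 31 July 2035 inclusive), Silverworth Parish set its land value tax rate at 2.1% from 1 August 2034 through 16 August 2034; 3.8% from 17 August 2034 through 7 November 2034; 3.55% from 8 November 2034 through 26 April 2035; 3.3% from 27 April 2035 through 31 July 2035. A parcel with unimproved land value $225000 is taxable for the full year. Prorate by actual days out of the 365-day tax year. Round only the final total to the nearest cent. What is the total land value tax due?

$7824.45

1 August – 16 August 2034: 16 days at 2.1% → $225000 × 2.1% × 16/365 = $207.1233
17 August – 7 November 2034: 83 days at 3.8% → $225000 × 3.8% × 83/365 = $1944.2466
8 November 2034 – 26 April 2035: 170 days at 3.55% → $225000 × 3.55% × 170/365 = $3720.2055
27 April – 31 July 2035: 96 days at 3.3% → $225000 × 3.3% × 96/365 = $1952.8767
Total = $7824.4521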